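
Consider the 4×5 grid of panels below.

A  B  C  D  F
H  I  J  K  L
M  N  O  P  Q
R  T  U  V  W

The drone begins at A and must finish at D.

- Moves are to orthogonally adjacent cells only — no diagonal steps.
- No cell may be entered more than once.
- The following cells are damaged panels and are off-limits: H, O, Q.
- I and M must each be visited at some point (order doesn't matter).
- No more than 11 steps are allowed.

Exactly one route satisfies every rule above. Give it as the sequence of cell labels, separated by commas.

The budget equals the shortest possible length, so every move has to be on a shortest route through the required cells.
Route from A: right 1 to B, down 2 to N, left 1 to M, down 1 to R, right 3 to V, up 3 to D — 11 moves in all.
Check: all required cells visited; 11 ≤ 11 moves.

A, B, I, N, M, R, T, U, V, P, K, D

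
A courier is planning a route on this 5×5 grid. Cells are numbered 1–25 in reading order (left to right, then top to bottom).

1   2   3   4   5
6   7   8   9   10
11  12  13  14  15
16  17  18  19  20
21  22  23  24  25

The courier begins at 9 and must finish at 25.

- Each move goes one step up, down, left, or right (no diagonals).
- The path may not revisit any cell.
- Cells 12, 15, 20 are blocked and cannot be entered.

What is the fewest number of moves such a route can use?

The Manhattan distance from 9 to 25 is |2−5| + |4−5| = 4, so at least 4 moves are needed.
A route of 4 moves achieves this: 9 → 14 → 19 → 24 → 25.
Since 4 matches the lower bound, it is optimal.

4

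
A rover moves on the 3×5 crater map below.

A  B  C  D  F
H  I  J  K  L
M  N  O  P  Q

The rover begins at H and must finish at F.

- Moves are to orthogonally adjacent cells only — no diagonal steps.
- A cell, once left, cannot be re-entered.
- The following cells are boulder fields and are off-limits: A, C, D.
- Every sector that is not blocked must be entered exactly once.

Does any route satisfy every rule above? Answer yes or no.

Cell B has only one open neighbour but is neither the start nor the goal, so a Hamiltonian route would have to both enter and leave it through the same neighbour — impossible without revisiting.

no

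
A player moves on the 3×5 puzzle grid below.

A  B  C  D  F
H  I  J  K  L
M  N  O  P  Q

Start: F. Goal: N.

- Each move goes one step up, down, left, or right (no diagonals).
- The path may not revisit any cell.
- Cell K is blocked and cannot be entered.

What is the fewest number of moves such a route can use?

5

The Manhattan distance from F to N is |1−3| + |5−2| = 5, so at least 5 moves are needed.
A route of 5 moves achieves this: F → L → Q → P → O → N.
Since 5 matches the lower bound, it is optimal.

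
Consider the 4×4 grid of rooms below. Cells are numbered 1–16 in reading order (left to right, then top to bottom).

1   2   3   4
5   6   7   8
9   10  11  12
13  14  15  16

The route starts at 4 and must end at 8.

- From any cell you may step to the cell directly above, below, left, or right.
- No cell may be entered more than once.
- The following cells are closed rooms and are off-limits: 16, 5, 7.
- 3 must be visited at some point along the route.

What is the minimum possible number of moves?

7

Any route passes through 3 somewhere between 4 and 8. Summing Manhattan distances along the two legs (4 → 3 → 8) gives a lower bound of 1 + 2 = 3 moves.
The shortest route satisfying every rule uses 7 moves: 4 → 3 → 2 → 6 → 10 → 11 → 12 → 8.
The no-revisit rule (legs can't share cells) pushes the minimum above the 3-move bound; an exhaustive check rules out every length from 3 to 6 (on a 4-connected grid the length of any start-to-goal walk has the same parity as the Manhattan bound, so only lengths 3, 5, 7, … need checking), leaving 7 as the minimum.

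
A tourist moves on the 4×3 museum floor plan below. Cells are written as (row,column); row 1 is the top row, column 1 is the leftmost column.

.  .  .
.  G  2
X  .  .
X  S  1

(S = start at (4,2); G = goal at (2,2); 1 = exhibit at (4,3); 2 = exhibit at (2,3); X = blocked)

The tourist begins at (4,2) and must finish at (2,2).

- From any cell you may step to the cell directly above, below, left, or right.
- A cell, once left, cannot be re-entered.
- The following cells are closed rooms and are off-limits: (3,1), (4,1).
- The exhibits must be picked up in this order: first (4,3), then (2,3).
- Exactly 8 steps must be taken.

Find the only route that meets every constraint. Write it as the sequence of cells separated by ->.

The waypoints must appear in the order (4,3), (2,3), with no cell reused.
Route from (4,2): right 1 to (4,3), up 3 to (1,3), left 2 to (1,1), down 1 to (2,1), right 1 to (2,2) — 8 moves in all.
Check: order respected (1 at step 1, 2 at step 3); 8 moves as required.

(4,2) -> (4,3) -> (3,3) -> (2,3) -> (1,3) -> (1,2) -> (1,1) -> (2,1) -> (2,2)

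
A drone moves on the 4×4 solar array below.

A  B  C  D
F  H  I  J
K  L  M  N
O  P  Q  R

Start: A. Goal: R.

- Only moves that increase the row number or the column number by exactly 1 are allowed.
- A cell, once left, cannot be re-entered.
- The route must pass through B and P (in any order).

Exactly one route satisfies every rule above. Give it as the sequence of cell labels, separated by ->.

Moves only go right or down, so the column and row indices never decrease.
Route from A: right to B, 3× down (reaching P), 2× right (reaching R) — 6 moves in all.
Check: all required cells visited.

A -> B -> H -> L -> P -> Q -> R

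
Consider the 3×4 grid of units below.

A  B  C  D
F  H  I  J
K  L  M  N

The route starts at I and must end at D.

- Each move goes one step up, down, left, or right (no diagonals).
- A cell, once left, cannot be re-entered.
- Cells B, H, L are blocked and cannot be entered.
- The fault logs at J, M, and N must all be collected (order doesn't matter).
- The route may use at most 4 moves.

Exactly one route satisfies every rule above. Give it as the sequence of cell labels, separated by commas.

The budget equals the shortest possible length, so every move has to be on a shortest route through the required cells.
Route from I: down to M, right to N, 2× up (reaching D) — 4 moves in all.
Check: all required cells visited; 4 ≤ 4 moves.

I, M, N, J, D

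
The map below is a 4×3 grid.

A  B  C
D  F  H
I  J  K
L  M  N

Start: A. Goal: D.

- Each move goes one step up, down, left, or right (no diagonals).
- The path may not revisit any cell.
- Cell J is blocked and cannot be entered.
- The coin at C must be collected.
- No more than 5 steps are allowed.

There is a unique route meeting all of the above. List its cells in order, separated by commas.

Any route must reach C and still end at D within 5 moves, so the order of the required stops is forced.
Route from A: right 2 to C, down 1 to H, left 2 to D — 5 moves in all.
Check: all required cells visited; 5 ≤ 5 moves.

A, B, C, H, F, D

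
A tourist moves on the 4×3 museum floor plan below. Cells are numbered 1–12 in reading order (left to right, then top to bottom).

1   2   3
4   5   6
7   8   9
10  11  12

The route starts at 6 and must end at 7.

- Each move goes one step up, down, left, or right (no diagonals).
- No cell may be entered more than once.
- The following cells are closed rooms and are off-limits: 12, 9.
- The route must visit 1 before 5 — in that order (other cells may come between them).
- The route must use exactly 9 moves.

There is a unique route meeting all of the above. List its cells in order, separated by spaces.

6 3 2 1 4 5 8 11 10 7

The waypoints must appear in the order 1, 5, with no cell reused.
Route from 6: up 1 to 3, left 2 to 1, down 1 to 4, right 1 to 5, down 2 to 11, left 1 to 10, up 1 to 7 — 9 moves in all.
Check: order respected (1 at step 3, 5 at step 5); 9 moves as required.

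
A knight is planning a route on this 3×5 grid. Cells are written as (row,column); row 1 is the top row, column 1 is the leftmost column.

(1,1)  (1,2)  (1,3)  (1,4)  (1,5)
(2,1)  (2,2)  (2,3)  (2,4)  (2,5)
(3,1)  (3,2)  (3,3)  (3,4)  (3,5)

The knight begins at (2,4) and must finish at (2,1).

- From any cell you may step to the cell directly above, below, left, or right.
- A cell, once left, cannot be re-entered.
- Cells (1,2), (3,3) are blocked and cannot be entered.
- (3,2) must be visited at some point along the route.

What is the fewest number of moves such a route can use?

5

Any route passes through (3,2) somewhere between (2,4) and (2,1). Summing Manhattan distances along the two legs ((2,4) → (3,2) → (2,1)) gives a lower bound of 3 + 2 = 5 moves.
A route of 5 moves achieves this: (2,4) → (2,3) → (2,2) → (3,2) → (3,1) → (2,1).
Since 5 matches the lower bound, it is optimal.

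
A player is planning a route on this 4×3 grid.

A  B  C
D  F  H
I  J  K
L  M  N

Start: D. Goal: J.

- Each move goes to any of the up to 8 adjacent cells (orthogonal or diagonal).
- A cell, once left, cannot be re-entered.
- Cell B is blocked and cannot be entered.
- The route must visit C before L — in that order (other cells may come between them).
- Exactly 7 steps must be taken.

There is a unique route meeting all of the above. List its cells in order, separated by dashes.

The waypoints must appear in the order C, L, with no cell reused.
Route from D: right 1 to F, up-right 1 to C, down 2 to K, down-left 1 to M, left 1 to L, up-right 1 to J — 7 moves in all.
Check: order respected (C at step 2, L at step 6); 7 moves as required.

D - F - C - H - K - M - L - J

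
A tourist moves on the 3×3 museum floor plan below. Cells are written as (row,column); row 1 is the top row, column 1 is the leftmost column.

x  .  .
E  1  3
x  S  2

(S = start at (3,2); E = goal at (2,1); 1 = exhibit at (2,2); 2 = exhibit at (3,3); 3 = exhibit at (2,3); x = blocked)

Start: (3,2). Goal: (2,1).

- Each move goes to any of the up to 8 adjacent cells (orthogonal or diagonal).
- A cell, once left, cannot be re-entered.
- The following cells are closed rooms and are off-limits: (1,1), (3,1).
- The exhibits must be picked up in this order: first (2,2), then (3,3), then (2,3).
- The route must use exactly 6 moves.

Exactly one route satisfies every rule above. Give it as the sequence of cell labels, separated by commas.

(3,2), (2,2), (3,3), (2,3), (1,3), (1,2), (2,1)

The waypoints must appear in the order (2,2), (3,3), (2,3), with no cell reused.
Route from (3,2): up 1 to (2,2), down-right 1 to (3,3), up 2 to (1,3), left 1 to (1,2), down-left 1 to (2,1) — 6 moves in all.
Check: order respected (1 at step 1, 2 at step 2, 3 at step 3); 6 moves as required.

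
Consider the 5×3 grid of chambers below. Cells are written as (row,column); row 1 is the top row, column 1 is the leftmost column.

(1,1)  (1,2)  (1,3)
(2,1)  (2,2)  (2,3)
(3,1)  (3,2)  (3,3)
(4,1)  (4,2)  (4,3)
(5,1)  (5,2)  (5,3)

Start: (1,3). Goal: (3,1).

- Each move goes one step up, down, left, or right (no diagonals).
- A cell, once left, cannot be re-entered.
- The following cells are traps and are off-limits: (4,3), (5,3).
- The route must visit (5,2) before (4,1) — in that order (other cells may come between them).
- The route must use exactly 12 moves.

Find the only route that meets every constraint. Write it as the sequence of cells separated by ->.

(1,3) -> (1,2) -> (1,1) -> (2,1) -> (2,2) -> (2,3) -> (3,3) -> (3,2) -> (4,2) -> (5,2) -> (5,1) -> (4,1) -> (3,1)

The waypoints must appear in the order (5,2), (4,1), with no cell reused.
Route from (1,3): 2× left (reaching (1,1)), down to (2,1), 2× right (reaching (2,3)), down to (3,3), left to (3,2), 2× down (reaching (5,2)), left to (5,1), 2× up (reaching (3,1)) — 12 moves in all.
Check: order respected ((5,2) at step 9, (4,1) at step 11); 12 moves as required.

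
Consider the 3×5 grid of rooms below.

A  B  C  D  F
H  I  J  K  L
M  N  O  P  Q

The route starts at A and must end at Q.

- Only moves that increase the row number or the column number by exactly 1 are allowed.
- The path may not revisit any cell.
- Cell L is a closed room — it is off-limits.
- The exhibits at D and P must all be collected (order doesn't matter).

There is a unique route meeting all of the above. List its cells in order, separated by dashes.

Moves only go right or down, so the column and row indices never decrease.
Route from A: 3× right (reaching D), 2× down (reaching P), right to Q — 6 moves in all.
Check: all required cells visited.

A - B - C - D - K - P - Q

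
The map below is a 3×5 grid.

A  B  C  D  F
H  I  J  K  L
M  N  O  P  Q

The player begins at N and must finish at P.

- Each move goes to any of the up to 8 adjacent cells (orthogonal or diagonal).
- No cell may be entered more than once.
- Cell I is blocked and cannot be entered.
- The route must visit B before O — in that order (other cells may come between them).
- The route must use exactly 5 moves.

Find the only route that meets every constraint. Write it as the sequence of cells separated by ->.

The waypoints must appear in the order B, O, with no cell reused.
Route from N: up-left to H, up-right to B, down-right to J, down to O, right to P — 5 moves in all.
Check: order respected (B at step 2, O at step 4); 5 moves as required.

N -> H -> B -> J -> O -> P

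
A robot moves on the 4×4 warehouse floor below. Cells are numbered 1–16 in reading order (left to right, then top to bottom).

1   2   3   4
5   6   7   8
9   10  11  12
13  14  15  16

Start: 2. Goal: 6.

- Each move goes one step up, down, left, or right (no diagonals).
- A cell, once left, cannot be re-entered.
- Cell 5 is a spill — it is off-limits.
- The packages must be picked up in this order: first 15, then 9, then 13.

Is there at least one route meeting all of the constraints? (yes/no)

Ignoring the required order, 9 revisit-free routes from 2 to 6 pass through all of 15, 9, and 13; the waypoint orders that occur are 15 → 13 → 9 (9) — never 15 → 9 → 13.

no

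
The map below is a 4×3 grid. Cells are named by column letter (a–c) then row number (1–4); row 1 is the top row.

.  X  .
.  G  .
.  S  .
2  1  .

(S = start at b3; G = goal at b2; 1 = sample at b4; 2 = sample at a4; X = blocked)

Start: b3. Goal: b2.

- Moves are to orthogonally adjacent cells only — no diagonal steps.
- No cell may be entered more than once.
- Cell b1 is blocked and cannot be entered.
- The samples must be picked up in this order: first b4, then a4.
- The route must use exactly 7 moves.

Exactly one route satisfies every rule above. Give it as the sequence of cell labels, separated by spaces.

The waypoints must appear in the order b4, a4, with no cell reused.
Route from b3: right to c3, down to c4, 2× left (reaching a4), 2× up (reaching a2), right to b2 — 7 moves in all.
Check: order respected (1 at step 3, 2 at step 4); 7 moves as required.

b3 c3 c4 b4 a4 a3 a2 b2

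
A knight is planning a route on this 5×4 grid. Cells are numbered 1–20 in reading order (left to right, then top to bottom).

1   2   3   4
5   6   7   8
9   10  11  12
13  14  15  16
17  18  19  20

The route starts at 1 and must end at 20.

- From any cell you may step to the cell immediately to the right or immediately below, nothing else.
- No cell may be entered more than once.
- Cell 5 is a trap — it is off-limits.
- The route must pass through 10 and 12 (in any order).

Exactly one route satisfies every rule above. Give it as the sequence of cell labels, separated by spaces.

Moves only go right or down, so the column and row indices never decrease.
Route from 1: right 1 to 2, down 2 to 10, right 2 to 12, down 2 to 20 — 7 moves in all.
Check: all required cells visited.

1 2 6 10 11 12 16 20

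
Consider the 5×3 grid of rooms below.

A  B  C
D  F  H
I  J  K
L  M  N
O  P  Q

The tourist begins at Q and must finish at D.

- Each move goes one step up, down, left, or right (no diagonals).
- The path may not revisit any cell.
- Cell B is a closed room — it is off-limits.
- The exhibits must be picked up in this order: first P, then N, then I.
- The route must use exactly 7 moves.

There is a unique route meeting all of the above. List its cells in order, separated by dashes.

Q - P - M - N - K - J - I - D

The waypoints must appear in the order P, N, I, with no cell reused.
Route from Q: left 1 to P, up 1 to M, right 1 to N, up 1 to K, left 2 to I, up 1 to D — 7 moves in all.
Check: order respected (P at step 1, N at step 3, I at step 6); 7 moves as required.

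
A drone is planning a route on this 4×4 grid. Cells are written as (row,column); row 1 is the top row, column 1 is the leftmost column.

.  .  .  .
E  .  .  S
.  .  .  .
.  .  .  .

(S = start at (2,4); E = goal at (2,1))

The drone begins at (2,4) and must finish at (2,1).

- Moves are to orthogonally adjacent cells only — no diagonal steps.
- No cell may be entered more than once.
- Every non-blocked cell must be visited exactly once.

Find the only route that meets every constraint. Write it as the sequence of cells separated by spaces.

(2,4) (1,4) (1,3) (2,3) (3,3) (3,4) (4,4) (4,3) (4,2) (4,1) (3,1) (3,2) (2,2) (1,2) (1,1) (2,1)

Need to visit all 16 open cells exactly once, starting at (2,4) and ending at (2,1).
Cell (1,1) has only two open neighbours ((2,1) and (1,2)), so the path must pass straight through it: one of those is the cell it's entered from and the other is where it exits.
Route from (2,4): up 1 to (1,4), left 1 to (1,3), down 2 to (3,3), right 1 to (3,4), down 1 to (4,4), left 3 to (4,1), up 1 to (3,1), right 1 to (3,2), up 2 to (1,2), left 1 to (1,1), down 1 to (2,1) — 15 moves in all.
Check: all 16 open cells covered.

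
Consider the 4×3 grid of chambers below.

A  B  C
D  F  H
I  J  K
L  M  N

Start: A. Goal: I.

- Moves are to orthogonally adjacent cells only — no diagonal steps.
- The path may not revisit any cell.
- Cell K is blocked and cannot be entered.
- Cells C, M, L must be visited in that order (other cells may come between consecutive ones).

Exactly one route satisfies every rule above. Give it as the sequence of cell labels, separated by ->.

A -> B -> C -> H -> F -> J -> M -> L -> I

The waypoints must appear in the order C, M, L, with no cell reused.
Route from A: 2× right (reaching C), down to H, left to F, 2× down (reaching M), left to L, up to I — 8 moves in all.
Check: order respected (C at step 2, M at step 6, L at step 7).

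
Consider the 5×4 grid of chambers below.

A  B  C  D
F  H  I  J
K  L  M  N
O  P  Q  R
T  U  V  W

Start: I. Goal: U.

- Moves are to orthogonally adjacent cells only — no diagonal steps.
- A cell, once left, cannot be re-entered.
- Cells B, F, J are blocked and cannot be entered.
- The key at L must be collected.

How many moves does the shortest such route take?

4

Any route passes through L somewhere between I and U. Summing Manhattan distances along the two legs (I → L → U) gives a lower bound of 2 + 2 = 4 moves.
A route of 4 moves achieves this: I → M → L → P → U.
Since 4 matches the lower bound, it is optimal.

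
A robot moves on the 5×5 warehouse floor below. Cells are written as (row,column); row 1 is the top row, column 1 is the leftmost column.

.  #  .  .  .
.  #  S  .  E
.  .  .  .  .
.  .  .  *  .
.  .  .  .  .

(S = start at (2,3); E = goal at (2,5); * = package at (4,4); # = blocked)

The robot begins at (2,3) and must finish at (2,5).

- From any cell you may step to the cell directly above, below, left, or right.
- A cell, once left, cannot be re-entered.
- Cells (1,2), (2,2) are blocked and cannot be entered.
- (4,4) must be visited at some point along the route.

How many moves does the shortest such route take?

6

Any route passes through (4,4) somewhere between (2,3) and (2,5). Summing Manhattan distances along the two legs ((2,3) → (4,4) → (2,5)) gives a lower bound of 3 + 3 = 6 moves.
A route of 6 moves achieves this: (2,3) → (3,3) → (4,3) → (4,4) → (3,4) → (2,4) → (2,5).
Since 6 matches the lower bound, it is optimal.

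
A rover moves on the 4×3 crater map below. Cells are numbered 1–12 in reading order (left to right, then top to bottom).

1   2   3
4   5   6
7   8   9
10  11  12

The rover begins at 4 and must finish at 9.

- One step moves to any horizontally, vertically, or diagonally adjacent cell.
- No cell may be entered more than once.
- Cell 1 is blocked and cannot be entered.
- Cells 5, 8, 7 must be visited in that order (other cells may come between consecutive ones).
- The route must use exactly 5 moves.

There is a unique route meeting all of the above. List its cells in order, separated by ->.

4 -> 5 -> 8 -> 7 -> 11 -> 9

The waypoints must appear in the order 5, 8, 7, with no cell reused.
Route from 4: right to 5, down to 8, left to 7, down-right to 11, up-right to 9 — 5 moves in all.
Check: order respected (5 at step 1, 8 at step 2, 7 at step 3); 5 moves as required.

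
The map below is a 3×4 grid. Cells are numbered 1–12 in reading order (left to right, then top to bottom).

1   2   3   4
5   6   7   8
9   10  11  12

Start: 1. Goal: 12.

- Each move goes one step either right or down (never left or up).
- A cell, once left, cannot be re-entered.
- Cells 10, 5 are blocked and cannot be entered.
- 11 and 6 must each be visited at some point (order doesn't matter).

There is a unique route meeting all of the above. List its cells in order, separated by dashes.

Moves only go right or down, so the column and row indices never decrease.
Route from 1: right to 2, down to 6, right to 7, down to 11, right to 12 — 5 moves in all.
Check: all required cells visited.

1 - 2 - 6 - 7 - 11 - 12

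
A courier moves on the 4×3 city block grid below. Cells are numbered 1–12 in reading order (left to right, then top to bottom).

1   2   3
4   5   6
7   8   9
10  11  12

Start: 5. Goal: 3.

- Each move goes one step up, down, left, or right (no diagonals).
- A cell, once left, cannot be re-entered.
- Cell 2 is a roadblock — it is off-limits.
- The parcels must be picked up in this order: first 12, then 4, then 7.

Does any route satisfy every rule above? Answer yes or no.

no

Ignoring the required order, 2 revisit-free routes from 5 to 3 pass through all of 12, 4, and 7; the waypoint orders that occur are 4 → 7 → 12 (2) — never 12 → 4 → 7.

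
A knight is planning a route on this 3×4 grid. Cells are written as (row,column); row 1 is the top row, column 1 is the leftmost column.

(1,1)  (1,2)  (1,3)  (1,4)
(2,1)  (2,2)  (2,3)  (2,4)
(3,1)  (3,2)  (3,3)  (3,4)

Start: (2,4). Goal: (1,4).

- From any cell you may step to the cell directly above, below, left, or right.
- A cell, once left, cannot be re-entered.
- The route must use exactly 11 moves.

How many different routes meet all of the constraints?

2

Need simple routes of exactly 11 moves from (2,4) to (1,4) (Manhattan distance 1, so 5 moves are spent on a detour and 5 undoing it).
Enumerating: (2,4) (3,4) (3,3) (2,3) (2,2) (3,2) (3,1) (2,1) (1,1) (1,2) (1,3) (1,4) | (2,4) (3,4) (3,3) (3,2) (3,1) (2,1) (1,1) (1,2) (2,2) (2,3) (1,3) (1,4).
That gives 2 routes.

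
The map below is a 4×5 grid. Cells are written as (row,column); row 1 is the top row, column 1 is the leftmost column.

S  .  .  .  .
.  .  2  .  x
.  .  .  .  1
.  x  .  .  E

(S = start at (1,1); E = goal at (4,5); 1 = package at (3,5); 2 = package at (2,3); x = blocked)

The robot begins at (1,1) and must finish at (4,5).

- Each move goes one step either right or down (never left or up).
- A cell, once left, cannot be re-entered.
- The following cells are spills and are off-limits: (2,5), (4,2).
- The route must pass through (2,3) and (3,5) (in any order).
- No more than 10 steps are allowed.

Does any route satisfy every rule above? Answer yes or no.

yes

One route that works: (1,1) → (2,1) → (2,2) → (2,3) → (3,3) → (3,4) → (3,5) → (4,5).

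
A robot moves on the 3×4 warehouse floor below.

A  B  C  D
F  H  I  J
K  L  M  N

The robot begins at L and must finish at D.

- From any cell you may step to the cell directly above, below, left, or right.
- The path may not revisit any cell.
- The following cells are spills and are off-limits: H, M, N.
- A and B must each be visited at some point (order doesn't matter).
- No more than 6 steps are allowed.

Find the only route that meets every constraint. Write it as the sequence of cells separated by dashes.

The 6-move cap with required stops at A, B leaves no slack for detours.
Route from L: left 1 to K, up 2 to A, right 3 to D — 6 moves in all.
Check: all required cells visited; 6 ≤ 6 moves.

L - K - F - A - B - C - D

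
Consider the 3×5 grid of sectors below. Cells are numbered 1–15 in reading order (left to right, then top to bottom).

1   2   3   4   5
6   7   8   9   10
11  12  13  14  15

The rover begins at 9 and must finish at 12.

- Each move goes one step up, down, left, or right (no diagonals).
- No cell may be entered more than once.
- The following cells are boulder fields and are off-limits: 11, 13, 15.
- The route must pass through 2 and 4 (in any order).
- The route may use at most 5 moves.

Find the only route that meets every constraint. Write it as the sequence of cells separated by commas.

The budget equals the shortest possible length, so every move has to be on a shortest route through the required cells.
Route from 9: up 1 to 4, left 2 to 2, down 2 to 12 — 5 moves in all.
Check: all required cells visited; 5 ≤ 5 moves.

9, 4, 3, 2, 7, 12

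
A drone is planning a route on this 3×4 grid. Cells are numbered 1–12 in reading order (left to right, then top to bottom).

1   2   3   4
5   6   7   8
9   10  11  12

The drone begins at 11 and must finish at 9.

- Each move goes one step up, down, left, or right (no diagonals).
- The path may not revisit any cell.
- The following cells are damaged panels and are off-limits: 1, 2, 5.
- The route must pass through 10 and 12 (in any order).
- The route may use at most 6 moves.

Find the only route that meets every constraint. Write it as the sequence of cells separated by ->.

11 -> 12 -> 8 -> 7 -> 6 -> 10 -> 9

Any route must reach 10 and 12 and still end at 9 within 6 moves, so the order of the required stops is forced.
Route from 11: right to 12, up to 8, 2× left (reaching 6), down to 10, left to 9 — 6 moves in all.
Check: all required cells visited; 6 ≤ 6 moves.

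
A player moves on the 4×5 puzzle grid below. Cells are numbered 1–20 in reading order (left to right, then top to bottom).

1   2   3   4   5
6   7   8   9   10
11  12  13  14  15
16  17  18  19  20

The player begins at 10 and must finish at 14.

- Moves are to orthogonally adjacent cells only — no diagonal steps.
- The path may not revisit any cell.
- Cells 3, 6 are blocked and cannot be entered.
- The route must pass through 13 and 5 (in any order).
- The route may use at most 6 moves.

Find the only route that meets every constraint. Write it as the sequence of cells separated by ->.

10 -> 5 -> 4 -> 9 -> 8 -> 13 -> 14

Any route must reach 13 and 5 and still end at 14 within 6 moves, so the order of the required stops is forced.
Route from 10: up 1 to 5, left 1 to 4, down 1 to 9, left 1 to 8, down 1 to 13, right 1 to 14 — 6 moves in all.
Check: all required cells visited; 6 ≤ 6 moves.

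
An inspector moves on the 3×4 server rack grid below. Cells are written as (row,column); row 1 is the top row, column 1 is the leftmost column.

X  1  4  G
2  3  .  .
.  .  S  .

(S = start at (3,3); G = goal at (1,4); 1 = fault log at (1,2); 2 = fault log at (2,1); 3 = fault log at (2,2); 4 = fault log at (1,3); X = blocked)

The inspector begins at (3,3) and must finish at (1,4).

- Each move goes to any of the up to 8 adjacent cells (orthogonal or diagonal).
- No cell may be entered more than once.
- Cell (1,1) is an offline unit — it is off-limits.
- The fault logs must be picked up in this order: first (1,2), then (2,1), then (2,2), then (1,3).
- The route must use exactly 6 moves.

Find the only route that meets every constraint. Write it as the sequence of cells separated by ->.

The waypoints must appear in the order (1,2), (2,1), (2,2), (1,3), with no cell reused.
Route from (3,3): up 1 to (2,3), up-left 1 to (1,2), down-left 1 to (2,1), right 1 to (2,2), up-right 1 to (1,3), right 1 to (1,4) — 6 moves in all.
Check: order respected (1 at step 2, 2 at step 3, 3 at step 4, 4 at step 5); 6 moves as required.

(3,3) -> (2,3) -> (1,2) -> (2,1) -> (2,2) -> (1,3) -> (1,4)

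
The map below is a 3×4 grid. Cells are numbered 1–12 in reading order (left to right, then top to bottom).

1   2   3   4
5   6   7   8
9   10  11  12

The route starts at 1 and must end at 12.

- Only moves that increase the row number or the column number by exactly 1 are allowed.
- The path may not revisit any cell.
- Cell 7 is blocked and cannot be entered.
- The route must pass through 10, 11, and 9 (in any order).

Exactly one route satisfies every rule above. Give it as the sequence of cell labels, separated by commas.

1, 5, 9, 10, 11, 12

Moves only go right or down, so the column and row indices never decrease.
Route from 1: down 2 to 9, right 3 to 12 — 5 moves in all.
Check: all required cells visited.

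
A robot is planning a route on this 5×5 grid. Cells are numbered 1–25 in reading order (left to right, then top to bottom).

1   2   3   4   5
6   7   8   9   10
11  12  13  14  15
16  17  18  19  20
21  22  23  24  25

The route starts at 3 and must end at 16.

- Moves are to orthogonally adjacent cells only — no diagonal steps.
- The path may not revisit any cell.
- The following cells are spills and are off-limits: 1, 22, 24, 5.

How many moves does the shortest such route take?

5

The Manhattan distance from 3 to 16 is |1−4| + |3−1| = 5, so at least 5 moves are needed.
A route of 5 moves achieves this: 3 → 8 → 13 → 18 → 17 → 16.
Since 5 matches the lower bound, it is optimal.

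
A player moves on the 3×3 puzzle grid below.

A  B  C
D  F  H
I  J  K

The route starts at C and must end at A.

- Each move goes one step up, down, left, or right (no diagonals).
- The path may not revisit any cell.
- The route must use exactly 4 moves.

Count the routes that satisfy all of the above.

Need simple routes of exactly 4 moves from C to A (Manhattan distance 2, so 1 moves are spent on a detour and 1 undoing it).
Enumerating: C H F B A | C H F D A | C B F D A.
That gives 3 routes.

3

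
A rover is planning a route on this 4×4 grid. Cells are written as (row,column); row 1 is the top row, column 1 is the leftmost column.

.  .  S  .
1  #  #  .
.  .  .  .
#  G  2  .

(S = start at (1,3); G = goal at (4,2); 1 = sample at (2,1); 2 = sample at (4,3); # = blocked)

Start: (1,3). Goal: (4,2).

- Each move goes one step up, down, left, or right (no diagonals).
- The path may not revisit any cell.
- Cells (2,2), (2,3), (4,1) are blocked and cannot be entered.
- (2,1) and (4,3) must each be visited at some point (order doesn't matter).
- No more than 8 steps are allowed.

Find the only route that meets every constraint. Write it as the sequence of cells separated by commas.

The budget equals the shortest possible length, so every move has to be on a shortest route through the required cells.
Route from (1,3): 2× left (reaching (1,1)), 2× down (reaching (3,1)), 2× right (reaching (3,3)), down to (4,3), left to (4,2) — 8 moves in all.
Check: all required cells visited; 8 ≤ 8 moves.

(1,3), (1,2), (1,1), (2,1), (3,1), (3,2), (3,3), (4,3), (4,2)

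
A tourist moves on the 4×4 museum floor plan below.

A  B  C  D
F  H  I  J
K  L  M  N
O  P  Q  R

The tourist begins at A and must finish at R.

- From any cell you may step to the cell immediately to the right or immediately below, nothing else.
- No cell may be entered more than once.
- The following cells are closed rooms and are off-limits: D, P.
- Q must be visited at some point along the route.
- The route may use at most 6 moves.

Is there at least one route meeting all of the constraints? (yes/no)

yes

One route that works: A → F → K → L → M → Q → R.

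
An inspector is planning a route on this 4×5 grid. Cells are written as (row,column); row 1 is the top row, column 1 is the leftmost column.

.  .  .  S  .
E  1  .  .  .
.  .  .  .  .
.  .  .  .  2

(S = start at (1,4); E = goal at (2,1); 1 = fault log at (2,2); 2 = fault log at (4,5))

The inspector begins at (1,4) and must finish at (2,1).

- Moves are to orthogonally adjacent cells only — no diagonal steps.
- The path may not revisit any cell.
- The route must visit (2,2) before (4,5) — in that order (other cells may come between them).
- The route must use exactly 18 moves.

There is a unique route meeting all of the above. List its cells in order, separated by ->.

(1,4) -> (1,5) -> (2,5) -> (2,4) -> (2,3) -> (1,3) -> (1,2) -> (2,2) -> (3,2) -> (3,3) -> (3,4) -> (3,5) -> (4,5) -> (4,4) -> (4,3) -> (4,2) -> (4,1) -> (3,1) -> (2,1)

The waypoints must appear in the order (2,2), (4,5), with no cell reused.
Route from (1,4): right 1 to (1,5), down 1 to (2,5), left 2 to (2,3), up 1 to (1,3), left 1 to (1,2), down 2 to (3,2), right 3 to (3,5), down 1 to (4,5), left 4 to (4,1), up 2 to (2,1) — 18 moves in all.
Check: order respected (1 at step 7, 2 at step 12); 18 moves as required.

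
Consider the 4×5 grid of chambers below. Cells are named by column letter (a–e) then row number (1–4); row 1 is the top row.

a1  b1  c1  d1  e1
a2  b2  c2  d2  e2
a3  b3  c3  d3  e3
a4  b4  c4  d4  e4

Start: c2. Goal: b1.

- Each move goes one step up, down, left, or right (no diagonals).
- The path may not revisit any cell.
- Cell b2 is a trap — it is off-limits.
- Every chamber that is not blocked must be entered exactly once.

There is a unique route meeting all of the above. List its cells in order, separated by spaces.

Need to visit all 19 open cells exactly once, starting at c2 and ending at b1.
Route from c2: up 1 to c1, right 2 to e1, down 1 to e2, left 1 to d2, down 1 to d3, right 1 to e3, down 1 to e4, left 2 to c4, up 1 to c3, left 1 to b3, down 1 to b4, left 1 to a4, up 3 to a1, right 1 to b1 — 18 moves in all.
Check: all 19 open cells covered.

c2 c1 d1 e1 e2 d2 d3 e3 e4 d4 c4 c3 b3 b4 a4 a3 a2 a1 b1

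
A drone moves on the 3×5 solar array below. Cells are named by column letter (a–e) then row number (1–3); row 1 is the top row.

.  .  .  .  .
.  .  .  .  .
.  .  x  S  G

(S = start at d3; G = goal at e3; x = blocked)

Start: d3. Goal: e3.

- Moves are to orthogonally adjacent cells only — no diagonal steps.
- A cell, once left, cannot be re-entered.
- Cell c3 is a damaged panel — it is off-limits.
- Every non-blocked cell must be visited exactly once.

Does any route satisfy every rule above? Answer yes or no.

One route that works: d3 → d2 → c2 → b2 → b3 → a3 → a2 → a1 → b1 → c1 → d1 → e1 → e2 → e3.

yes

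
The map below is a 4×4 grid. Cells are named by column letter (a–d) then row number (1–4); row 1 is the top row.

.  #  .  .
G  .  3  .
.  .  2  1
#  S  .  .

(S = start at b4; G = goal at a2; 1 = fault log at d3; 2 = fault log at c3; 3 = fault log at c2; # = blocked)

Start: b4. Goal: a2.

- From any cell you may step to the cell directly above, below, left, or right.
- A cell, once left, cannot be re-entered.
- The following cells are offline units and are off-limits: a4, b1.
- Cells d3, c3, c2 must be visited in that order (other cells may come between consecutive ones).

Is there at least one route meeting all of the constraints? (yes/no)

One route that works: b4 → c4 → d4 → d3 → c3 → c2 → b2 → a2.

yes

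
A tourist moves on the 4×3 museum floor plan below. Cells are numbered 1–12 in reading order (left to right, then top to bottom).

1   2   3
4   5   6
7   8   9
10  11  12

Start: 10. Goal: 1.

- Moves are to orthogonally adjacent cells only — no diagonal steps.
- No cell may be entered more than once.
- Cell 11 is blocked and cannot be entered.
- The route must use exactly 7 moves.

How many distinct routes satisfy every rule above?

Need simple routes of exactly 7 moves from 10 to 1 (Manhattan distance 3, so 2 moves are spent on a detour and 2 undoing it).
Enumerating: 10 7 4 5 6 3 2 1 | 10 7 8 5 6 3 2 1 | 10 7 8 9 6 3 2 1 | 10 7 8 9 6 5 2 1 | 10 7 8 9 6 5 4 1.
That gives 5 routes.

5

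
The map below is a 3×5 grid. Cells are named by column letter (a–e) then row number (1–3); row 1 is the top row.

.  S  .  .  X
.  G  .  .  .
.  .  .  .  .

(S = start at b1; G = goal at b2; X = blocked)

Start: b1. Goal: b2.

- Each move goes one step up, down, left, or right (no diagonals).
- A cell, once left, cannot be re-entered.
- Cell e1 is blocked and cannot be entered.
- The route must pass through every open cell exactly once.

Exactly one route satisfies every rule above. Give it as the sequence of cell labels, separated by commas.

Need to visit all 14 open cells exactly once, starting at b1 and ending at b2.
Cell a1 has only two open neighbours (a2 and b1), so the path must pass straight through it: one of those is the cell it's entered from and the other is where it exits.
Route from b1: left 1 to a1, down 2 to a3, right 4 to e3, up 1 to e2, left 1 to d2, up 1 to d1, left 1 to c1, down 1 to c2, left 1 to b2 — 13 moves in all.
Check: all 14 open cells covered.

b1, a1, a2, a3, b3, c3, d3, e3, e2, d2, d1, c1, c2, b2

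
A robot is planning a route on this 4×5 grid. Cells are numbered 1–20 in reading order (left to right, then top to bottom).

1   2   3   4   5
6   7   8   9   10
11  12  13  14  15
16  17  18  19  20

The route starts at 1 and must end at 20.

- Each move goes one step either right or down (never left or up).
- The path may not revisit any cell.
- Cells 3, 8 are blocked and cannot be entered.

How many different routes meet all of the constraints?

A right/down-only route from 1 to 20 makes exactly 3 down-moves and 4 right-moves in some order.
With no other constraints that would be C(7,3) = 35 routes.
Subtract routes through each blocked cell (inclusion–exclusion for overlaps): − through 3: 10 − through 8: 18 + through 3&8: 6 → 13.
That gives 13 routes.

13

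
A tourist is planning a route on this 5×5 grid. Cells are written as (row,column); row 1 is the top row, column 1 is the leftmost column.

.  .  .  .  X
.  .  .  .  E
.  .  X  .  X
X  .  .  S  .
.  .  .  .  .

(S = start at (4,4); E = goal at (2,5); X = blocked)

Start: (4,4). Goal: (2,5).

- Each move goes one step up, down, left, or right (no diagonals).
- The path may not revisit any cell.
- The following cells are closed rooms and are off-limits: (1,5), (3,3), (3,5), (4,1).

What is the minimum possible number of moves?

3

The Manhattan distance from (4,4) to (2,5) is |4−2| + |4−5| = 3, so at least 3 moves are needed.
A route of 3 moves achieves this: (4,4) → (3,4) → (2,4) → (2,5).
Since 3 matches the lower bound, it is optimal.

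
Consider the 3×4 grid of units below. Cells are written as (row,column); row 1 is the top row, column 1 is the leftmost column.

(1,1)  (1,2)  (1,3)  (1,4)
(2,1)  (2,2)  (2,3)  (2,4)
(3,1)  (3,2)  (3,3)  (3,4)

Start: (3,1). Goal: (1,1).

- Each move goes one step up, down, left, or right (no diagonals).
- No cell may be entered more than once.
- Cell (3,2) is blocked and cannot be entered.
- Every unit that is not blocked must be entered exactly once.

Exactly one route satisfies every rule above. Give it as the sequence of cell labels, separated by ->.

Need to visit all 11 open cells exactly once, starting at (3,1) and ending at (1,1).
Route from (3,1): up 1 to (2,1), right 2 to (2,3), down 1 to (3,3), right 1 to (3,4), up 2 to (1,4), left 3 to (1,1) — 10 moves in all.
Check: all 11 open cells covered.

(3,1) -> (2,1) -> (2,2) -> (2,3) -> (3,3) -> (3,4) -> (2,4) -> (1,4) -> (1,3) -> (1,2) -> (1,1)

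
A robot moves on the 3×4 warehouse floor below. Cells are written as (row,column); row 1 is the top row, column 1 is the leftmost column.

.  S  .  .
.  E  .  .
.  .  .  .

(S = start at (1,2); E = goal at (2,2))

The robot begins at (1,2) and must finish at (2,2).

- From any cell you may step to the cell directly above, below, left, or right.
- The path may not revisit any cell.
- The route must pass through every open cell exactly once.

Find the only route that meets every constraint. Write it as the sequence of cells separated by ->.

Need to visit all 12 open cells exactly once, starting at (1,2) and ending at (2,2).
Route from (1,2): left to (1,1), 2× down (reaching (3,1)), 3× right (reaching (3,4)), 2× up (reaching (1,4)), left to (1,3), down to (2,3), left to (2,2) — 11 moves in all.
Check: all 12 open cells covered.

(1,2) -> (1,1) -> (2,1) -> (3,1) -> (3,2) -> (3,3) -> (3,4) -> (2,4) -> (1,4) -> (1,3) -> (2,3) -> (2,2)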